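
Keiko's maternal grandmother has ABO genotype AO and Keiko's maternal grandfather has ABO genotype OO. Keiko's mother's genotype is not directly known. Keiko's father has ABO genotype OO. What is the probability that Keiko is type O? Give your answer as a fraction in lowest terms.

Keiko's mother's ABO genotype from AO × OO: 1/2 AO, 1/2 OO.
Crossing each possibility with the father OO and summing P(type O): 1/2·1/2 + 1/2·1 = 3/4.

3/4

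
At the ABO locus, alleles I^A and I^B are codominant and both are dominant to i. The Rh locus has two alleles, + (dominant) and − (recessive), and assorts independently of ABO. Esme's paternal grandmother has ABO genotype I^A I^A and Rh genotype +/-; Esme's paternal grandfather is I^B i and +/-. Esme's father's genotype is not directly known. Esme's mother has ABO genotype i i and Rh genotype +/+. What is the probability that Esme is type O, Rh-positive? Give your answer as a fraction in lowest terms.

Esme's father's ABO genotype from I^A I^A × I^B i: 1/2 I^A I^B, 1/2 I^A i.
Crossing each possibility with the mother i i and summing P(type O): 1/2·0 + 1/2·1/2 = 1/4.
Similarly for Rh via the father's Rh distribution: P(Rh+) = 1.
Independent loci: 1/4 × 1 = 1/4.

1/4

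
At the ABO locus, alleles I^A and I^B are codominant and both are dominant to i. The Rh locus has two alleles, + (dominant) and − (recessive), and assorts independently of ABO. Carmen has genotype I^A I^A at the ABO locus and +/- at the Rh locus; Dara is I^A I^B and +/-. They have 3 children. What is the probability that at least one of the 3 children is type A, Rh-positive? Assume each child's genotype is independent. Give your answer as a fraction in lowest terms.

ABO cross I^A I^A × I^A I^B → 1/2 A, 1/2 AB.
Rh cross +/- × +/- → 3/4 Rh+, 1/4 Rh-; so P(type A, Rh-positive) = 1/2 × 3/4 = 3/8 per child.
P(none) = (5/8)^3 = 125/512; P(at least one) = 1 − 125/512 = 387/512.

387/512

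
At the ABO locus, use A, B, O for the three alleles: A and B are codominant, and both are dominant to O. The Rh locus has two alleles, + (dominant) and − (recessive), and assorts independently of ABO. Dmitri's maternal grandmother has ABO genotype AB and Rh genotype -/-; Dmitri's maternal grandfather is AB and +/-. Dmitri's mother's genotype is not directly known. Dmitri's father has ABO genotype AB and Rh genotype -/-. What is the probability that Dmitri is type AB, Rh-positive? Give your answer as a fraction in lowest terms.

Dmitri's mother's ABO genotype from AB × AB: 1/4 AA, 1/2 AB, 1/4 BB.
Crossing each possibility with the father AB and summing P(type AB): 1/4·1/2 + 1/2·1/2 + 1/4·1/2 = 1/2.
Similarly for Rh via the mother's Rh distribution: P(Rh+) = 1/4.
Independent loci: 1/2 × 1/4 = 1/8.

1/8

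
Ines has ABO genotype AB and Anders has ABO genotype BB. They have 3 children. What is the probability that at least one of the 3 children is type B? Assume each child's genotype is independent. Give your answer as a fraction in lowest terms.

ABO cross AB × BB → 1/2 B, 1/2 AB.
So P(type B) = 1/2 per child.
P(none) = (1/2)^3 = 1/8; P(at least one) = 1 − 1/8 = 7/8.

7/8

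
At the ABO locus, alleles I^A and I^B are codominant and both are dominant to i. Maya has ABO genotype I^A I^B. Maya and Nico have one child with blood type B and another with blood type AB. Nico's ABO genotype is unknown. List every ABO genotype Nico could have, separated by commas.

I^A I^B, I^A i, I^B I^B, I^B i

For each candidate genotype of Nico, check whether crossing it with I^A I^B can produce every observed child phenotype.
  I^A I^A → possible child types {A, AB} ✗
  I^A I^B → possible child types {A, B, AB} ✓
  I^A i → possible child types {A, B, AB} ✓
  I^B I^B → possible child types {B, AB} ✓
  I^B i → possible child types {A, B, AB} ✓
  i i → possible child types {A, B} ✗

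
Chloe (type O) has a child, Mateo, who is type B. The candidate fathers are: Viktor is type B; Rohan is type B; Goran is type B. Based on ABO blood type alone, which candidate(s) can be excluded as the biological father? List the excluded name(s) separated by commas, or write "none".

A candidate is excluded only if no genotype consistent with his phenotype could produce a type B child with a type O mother.
Every candidate has at least one consistent genotype combination, so none can be excluded.

none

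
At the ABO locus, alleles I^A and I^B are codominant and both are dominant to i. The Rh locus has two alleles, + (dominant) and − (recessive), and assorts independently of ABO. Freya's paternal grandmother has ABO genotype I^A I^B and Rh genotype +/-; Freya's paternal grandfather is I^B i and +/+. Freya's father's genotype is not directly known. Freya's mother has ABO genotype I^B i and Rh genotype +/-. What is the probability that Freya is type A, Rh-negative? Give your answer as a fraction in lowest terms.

Freya's father's ABO genotype from I^A I^B × I^B i: 1/4 I^A I^B, 1/4 I^A i, 1/4 I^B I^B, 1/4 I^B i.
Crossing each possibility with the mother I^B i and summing P(type A): 1/4·1/4 + 1/4·1/4 + 1/4·0 + 1/4·0 = 1/8.
Similarly for Rh via the father's Rh distribution: P(Rh-) = 1/8.
Independent loci: 1/8 × 1/8 = 1/64.

1/64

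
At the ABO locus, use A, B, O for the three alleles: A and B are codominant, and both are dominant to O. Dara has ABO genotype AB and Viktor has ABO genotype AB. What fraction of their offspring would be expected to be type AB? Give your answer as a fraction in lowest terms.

1/2

ABO cross AB × AB → offspring phenotypes: 1/4 A, 1/4 B, 1/2 AB.
So P(type AB) = 1/2.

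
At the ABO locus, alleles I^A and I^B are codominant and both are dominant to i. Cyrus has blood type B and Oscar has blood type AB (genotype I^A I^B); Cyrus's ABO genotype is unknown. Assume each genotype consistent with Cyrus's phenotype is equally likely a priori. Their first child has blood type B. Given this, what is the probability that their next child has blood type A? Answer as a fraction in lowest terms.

1/8

Possible genotypes: Cyrus ∈ {I^B I^B, I^B i}; Oscar ∈ {I^A I^B}.
Weight each parental genotype pair by prior × P(type-B child):
  I^B I^B × I^A I^B: posterior weight 1/2; P(next child type A) = 0.
  I^B i × I^A I^B: posterior weight 1/2; P(next child type A) = 1/4.
Weighted sum = 1/8.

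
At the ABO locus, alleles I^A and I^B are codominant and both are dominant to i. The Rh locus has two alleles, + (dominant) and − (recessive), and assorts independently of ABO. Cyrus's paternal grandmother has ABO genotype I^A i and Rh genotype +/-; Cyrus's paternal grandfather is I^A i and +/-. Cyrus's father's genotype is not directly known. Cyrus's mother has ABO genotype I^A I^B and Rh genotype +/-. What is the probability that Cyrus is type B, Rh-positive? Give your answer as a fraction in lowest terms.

3/16

Cyrus's father's ABO genotype from I^A i × I^A i: 1/4 I^A I^A, 1/2 I^A i, 1/4 i i.
Crossing each possibility with the mother I^A I^B and summing P(type B): 1/4·0 + 1/2·1/4 + 1/4·1/2 = 1/4.
Similarly for Rh via the father's Rh distribution: P(Rh+) = 3/4.
Independent loci: 1/4 × 3/4 = 3/16.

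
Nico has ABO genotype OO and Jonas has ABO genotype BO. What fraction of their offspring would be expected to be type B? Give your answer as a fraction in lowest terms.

ABO cross OO × BO → offspring phenotypes: 1/2 O, 1/2 B.
So P(type B) = 1/2.

1/2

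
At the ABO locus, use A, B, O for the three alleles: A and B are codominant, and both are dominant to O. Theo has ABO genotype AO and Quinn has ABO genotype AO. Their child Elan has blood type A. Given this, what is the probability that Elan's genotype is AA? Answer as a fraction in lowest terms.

Cross AO × AO → 1/4 AA, 1/2 AO, 1/4 OO.
Type-A genotypes among offspring: AA (1/4), AO (1/2); total 3/4.
P(AA | type A) = (1/4) / (3/4) = 1/3.

1/3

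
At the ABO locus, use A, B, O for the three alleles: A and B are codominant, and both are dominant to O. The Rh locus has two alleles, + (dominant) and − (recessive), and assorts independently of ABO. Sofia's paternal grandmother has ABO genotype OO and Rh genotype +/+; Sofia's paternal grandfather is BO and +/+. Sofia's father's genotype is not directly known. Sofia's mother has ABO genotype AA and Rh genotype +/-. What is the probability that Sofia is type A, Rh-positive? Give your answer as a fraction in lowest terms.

Sofia's father's ABO genotype from OO × BO: 1/2 BO, 1/2 OO.
Crossing each possibility with the mother AA and summing P(type A): 1/2·1/2 + 1/2·1 = 3/4.
Similarly for Rh via the father's Rh distribution: P(Rh+) = 1.
Independent loci: 3/4 × 1 = 3/4.

3/4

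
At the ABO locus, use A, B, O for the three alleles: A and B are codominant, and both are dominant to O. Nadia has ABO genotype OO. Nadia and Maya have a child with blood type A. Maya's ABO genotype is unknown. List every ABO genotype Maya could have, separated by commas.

AA, AB, AO

For each candidate genotype of Maya, check whether crossing it with OO can produce every observed child phenotype.
  AA → possible child types {A} ✓
  AB → possible child types {A, B} ✓
  AO → possible child types {O, A} ✓
  BB → possible child types {B} ✗
  BO → possible child types {O, B} ✗
  OO → possible child types {O} ✗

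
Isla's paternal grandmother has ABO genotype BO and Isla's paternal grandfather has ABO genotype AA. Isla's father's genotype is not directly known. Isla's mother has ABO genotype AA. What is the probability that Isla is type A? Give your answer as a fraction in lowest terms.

Isla's father's ABO genotype from BO × AA: 1/2 AB, 1/2 AO.
Crossing each possibility with the mother AA and summing P(type A): 1/2·1/2 + 1/2·1 = 3/4.

3/4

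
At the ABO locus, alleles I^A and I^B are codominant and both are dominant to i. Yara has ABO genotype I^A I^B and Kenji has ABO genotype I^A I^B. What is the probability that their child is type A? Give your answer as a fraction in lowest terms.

ABO cross I^A I^B × I^A I^B → offspring phenotypes: 1/4 A, 1/4 B, 1/2 AB.
So P(type A) = 1/4.

1/4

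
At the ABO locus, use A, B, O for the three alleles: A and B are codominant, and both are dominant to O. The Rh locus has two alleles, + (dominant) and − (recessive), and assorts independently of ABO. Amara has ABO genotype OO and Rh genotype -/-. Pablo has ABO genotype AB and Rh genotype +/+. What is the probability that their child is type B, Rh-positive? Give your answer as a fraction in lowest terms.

1/2

ABO cross OO × AB → offspring phenotypes: 1/2 A, 1/2 B.
Rh cross -/- × +/+ → 1 Rh+.
Independent loci: P(type B, Rh-positive) = 1/2 × 1 = 1/2.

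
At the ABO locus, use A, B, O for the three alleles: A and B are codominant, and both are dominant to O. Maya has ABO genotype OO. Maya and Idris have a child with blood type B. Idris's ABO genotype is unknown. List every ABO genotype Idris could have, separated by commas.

For each candidate genotype of Idris, check whether crossing it with OO can produce every observed child phenotype.
  AA → possible child types {A} ✗
  AB → possible child types {A, B} ✓
  AO → possible child types {O, A} ✗
  BB → possible child types {B} ✓
  BO → possible child types {O, B} ✓
  OO → possible child types {O} ✗

AB, BB, BO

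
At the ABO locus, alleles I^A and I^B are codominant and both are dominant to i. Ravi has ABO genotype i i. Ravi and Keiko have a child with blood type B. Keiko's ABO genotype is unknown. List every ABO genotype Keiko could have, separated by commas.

I^A I^B, I^B I^B, I^B i

For each candidate genotype of Keiko, check whether crossing it with i i can produce every observed child phenotype.
  I^A I^A → possible child types {A} ✗
  I^A I^B → possible child types {A, B} ✓
  I^A i → possible child types {O, A} ✗
  I^B I^B → possible child types {B} ✓
  I^B i → possible child types {O, B} ✓
  i i → possible child types {O} ✗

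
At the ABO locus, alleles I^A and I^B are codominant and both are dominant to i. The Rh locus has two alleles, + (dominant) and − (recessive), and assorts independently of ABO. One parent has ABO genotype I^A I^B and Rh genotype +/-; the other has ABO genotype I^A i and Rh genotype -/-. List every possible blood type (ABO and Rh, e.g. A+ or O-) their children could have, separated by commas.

Gametes from I^A I^B × I^A i give offspring ABO genotypes I^A I^A, I^A I^B, I^A i, I^B i, i.e. phenotypes A, B, AB.
Rh cross +/- × -/- → phenotypes Rh+, Rh-.
Combining independently: A+, A-, B+, B-, AB+, AB-.

A+, A-, B+, B-, AB+, AB-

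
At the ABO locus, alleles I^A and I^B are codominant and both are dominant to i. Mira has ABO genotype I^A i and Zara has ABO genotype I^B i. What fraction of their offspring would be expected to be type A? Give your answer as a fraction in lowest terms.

ABO cross I^A i × I^B i → offspring phenotypes: 1/4 O, 1/4 A, 1/4 B, 1/4 AB.
So P(type A) = 1/4.

1/4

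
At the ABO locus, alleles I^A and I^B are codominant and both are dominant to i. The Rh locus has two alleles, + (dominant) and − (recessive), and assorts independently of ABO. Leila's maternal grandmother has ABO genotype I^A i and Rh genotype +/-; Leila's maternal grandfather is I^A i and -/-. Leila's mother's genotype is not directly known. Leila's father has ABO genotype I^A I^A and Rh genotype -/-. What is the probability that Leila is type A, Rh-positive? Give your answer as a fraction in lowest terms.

1/4

Leila's mother's ABO genotype from I^A i × I^A i: 1/4 I^A I^A, 1/2 I^A i, 1/4 i i.
Crossing each possibility with the father I^A I^A and summing P(type A): 1/4·1 + 1/2·1 + 1/4·1 = 1.
Similarly for Rh via the mother's Rh distribution: P(Rh+) = 1/4.
Independent loci: 1 × 1/4 = 1/4.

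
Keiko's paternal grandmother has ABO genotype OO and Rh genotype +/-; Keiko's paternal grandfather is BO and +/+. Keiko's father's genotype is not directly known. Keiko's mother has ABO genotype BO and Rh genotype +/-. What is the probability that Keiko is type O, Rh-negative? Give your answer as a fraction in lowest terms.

Keiko's father's ABO genotype from OO × BO: 1/2 BO, 1/2 OO.
Crossing each possibility with the mother BO and summing P(type O): 1/2·1/4 + 1/2·1/2 = 3/8.
Similarly for Rh via the father's Rh distribution: P(Rh-) = 1/8.
Independent loci: 3/8 × 1/8 = 3/64.

3/64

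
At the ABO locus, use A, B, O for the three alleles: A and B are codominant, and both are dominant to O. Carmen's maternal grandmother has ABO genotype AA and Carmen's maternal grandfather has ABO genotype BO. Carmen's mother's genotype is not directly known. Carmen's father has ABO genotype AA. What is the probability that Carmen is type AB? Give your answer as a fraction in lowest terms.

1/4

Carmen's mother's ABO genotype from AA × BO: 1/2 AB, 1/2 AO.
Crossing each possibility with the father AA and summing P(type AB): 1/2·1/2 + 1/2·0 = 1/4.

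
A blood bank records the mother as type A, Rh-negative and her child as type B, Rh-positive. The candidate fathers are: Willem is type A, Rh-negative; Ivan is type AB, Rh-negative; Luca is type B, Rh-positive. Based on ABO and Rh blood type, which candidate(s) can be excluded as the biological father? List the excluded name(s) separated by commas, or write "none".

Willem, Ivan

A candidate is excluded only if no genotype consistent with his phenotype could produce a type B, Rh-positive child with a type A, Rh-negative mother.
Willem (type A, Rh-): no genotype consistent with that phenotype can produce a type-B Rh+ child with a type-A mother.
Ivan (type AB, Rh-): no genotype consistent with that phenotype can produce a type-B Rh+ child with a type-A mother.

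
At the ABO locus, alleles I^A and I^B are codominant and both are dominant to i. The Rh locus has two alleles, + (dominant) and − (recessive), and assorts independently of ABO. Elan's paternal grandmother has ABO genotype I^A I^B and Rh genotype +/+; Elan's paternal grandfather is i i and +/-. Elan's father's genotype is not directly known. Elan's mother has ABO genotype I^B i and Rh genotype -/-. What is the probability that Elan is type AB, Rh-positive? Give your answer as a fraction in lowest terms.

3/32

Elan's father's ABO genotype from I^A I^B × i i: 1/2 I^A i, 1/2 I^B i.
Crossing each possibility with the mother I^B i and summing P(type AB): 1/2·1/4 + 1/2·0 = 1/8.
Similarly for Rh via the father's Rh distribution: P(Rh+) = 3/4.
Independent loci: 1/8 × 3/4 = 3/32.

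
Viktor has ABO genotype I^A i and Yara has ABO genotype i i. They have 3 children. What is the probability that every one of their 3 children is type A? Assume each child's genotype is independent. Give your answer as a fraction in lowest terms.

ABO cross I^A i × i i → 1/2 O, 1/2 A.
So P(type A) = 1/2 per child.
All 3 independent: (1/2)^3 = 1/8.

1/8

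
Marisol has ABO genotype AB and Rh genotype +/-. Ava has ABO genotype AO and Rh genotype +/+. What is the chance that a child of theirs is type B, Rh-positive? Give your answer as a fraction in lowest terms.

1/4

ABO cross AB × AO → offspring phenotypes: 1/2 A, 1/4 B, 1/4 AB.
Rh cross +/- × +/+ → 1 Rh+.
Independent loci: P(type B, Rh-positive) = 1/4 × 1 = 1/4.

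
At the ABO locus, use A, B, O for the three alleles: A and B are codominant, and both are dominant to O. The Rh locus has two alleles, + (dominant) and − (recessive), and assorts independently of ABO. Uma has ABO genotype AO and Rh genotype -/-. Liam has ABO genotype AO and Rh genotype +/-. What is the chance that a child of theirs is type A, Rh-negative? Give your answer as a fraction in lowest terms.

3/8

ABO cross AO × AO → offspring phenotypes: 1/4 O, 3/4 A.
Rh cross -/- × +/- → 1/2 Rh+, 1/2 Rh-.
Independent loci: P(type A, Rh-negative) = 3/4 × 1/2 = 3/8.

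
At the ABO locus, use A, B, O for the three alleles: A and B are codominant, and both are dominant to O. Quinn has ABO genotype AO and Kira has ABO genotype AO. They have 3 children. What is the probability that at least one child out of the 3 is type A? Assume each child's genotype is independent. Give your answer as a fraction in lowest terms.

63/64

ABO cross AO × AO → 1/4 O, 3/4 A.
So P(type A) = 3/4 per child.
P(none) = (1/4)^3 = 1/64; P(at least one) = 1 − 1/64 = 63/64.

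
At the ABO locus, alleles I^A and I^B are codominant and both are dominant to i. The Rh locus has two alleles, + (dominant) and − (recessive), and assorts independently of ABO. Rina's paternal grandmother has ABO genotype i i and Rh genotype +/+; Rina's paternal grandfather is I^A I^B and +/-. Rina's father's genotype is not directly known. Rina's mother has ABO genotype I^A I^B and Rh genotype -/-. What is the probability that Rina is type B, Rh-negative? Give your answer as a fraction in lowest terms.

3/32

Rina's father's ABO genotype from i i × I^A I^B: 1/2 I^A i, 1/2 I^B i.
Crossing each possibility with the mother I^A I^B and summing P(type B): 1/2·1/4 + 1/2·1/2 = 3/8.
Similarly for Rh via the father's Rh distribution: P(Rh-) = 1/4.
Independent loci: 3/8 × 1/4 = 3/32.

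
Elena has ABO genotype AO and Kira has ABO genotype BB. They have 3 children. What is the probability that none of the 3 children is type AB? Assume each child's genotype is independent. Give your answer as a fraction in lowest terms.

1/8

ABO cross AO × BB → 1/2 B, 1/2 AB.
So P(type AB) = 1/2 per child.
P(not type AB) = 1/2 for one child; (1/2)^3 = 1/8.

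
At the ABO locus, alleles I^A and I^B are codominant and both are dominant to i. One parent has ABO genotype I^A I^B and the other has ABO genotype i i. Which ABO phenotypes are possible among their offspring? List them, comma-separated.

A, B

Gametes from I^A I^B × i i give offspring ABO genotypes I^A i, I^B i, i.e. phenotypes A, B.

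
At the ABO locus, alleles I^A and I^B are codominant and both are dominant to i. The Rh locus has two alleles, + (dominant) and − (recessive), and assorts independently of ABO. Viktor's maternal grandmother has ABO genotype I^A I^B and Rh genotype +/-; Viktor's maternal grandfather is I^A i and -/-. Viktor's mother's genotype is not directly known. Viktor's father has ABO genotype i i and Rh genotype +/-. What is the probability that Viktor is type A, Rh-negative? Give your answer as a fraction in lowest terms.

3/16

Viktor's mother's ABO genotype from I^A I^B × I^A i: 1/4 I^A I^A, 1/4 I^A I^B, 1/4 I^A i, 1/4 I^B i.
Crossing each possibility with the father i i and summing P(type A): 1/4·1 + 1/4·1/2 + 1/4·1/2 + 1/4·0 = 1/2.
Similarly for Rh via the mother's Rh distribution: P(Rh-) = 3/8.
Independent loci: 1/2 × 3/8 = 3/16.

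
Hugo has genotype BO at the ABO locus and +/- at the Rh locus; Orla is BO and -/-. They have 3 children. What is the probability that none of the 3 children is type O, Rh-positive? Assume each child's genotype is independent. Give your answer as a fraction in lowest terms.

343/512

ABO cross BO × BO → 1/4 O, 3/4 B.
Rh cross +/- × -/- → 1/2 Rh+, 1/2 Rh-; so P(type O, Rh-positive) = 1/4 × 1/2 = 1/8 per child.
P(not type O, Rh-positive) = 7/8 for one child; (7/8)^3 = 343/512.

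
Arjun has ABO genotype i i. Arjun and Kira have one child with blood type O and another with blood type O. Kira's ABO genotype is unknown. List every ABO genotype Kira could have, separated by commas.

I^A i, I^B i, i i

For each candidate genotype of Kira, check whether crossing it with i i can produce every observed child phenotype.
  I^A I^A → possible child types {A} ✗
  I^A I^B → possible child types {A, B} ✗
  I^A i → possible child types {O, A} ✓
  I^B I^B → possible child types {B} ✗
  I^B i → possible child types {O, B} ✓
  i i → possible child types {O} ✓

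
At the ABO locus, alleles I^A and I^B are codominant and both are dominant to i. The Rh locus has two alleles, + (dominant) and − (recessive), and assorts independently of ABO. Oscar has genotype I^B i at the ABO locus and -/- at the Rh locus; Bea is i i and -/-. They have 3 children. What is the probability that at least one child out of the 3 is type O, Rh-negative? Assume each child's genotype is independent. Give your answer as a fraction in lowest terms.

7/8

ABO cross I^B i × i i → 1/2 O, 1/2 B.
Rh cross -/- × -/- → 1 Rh-; so P(type O, Rh-negative) = 1/2 × 1 = 1/2 per child.
P(none) = (1/2)^3 = 1/8; P(at least one) = 1 − 1/8 = 7/8.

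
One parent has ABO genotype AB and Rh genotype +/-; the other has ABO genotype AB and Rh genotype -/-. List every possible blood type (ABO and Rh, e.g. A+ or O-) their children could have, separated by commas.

Gametes from AB × AB give offspring ABO genotypes AA, AB, BB, i.e. phenotypes A, B, AB.
Rh cross +/- × -/- → phenotypes Rh+, Rh-.
Combining independently: A+, A-, B+, B-, AB+, AB-.

A+, A-, B+, B-, AB+, AB-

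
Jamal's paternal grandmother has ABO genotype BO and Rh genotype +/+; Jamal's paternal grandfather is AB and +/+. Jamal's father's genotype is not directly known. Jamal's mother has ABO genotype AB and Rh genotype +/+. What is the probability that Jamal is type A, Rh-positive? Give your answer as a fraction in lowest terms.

Jamal's father's ABO genotype from BO × AB: 1/4 AB, 1/4 AO, 1/4 BB, 1/4 BO.
Crossing each possibility with the mother AB and summing P(type A): 1/4·1/4 + 1/4·1/2 + 1/4·0 + 1/4·1/4 = 1/4.
Similarly for Rh via the father's Rh distribution: P(Rh+) = 1.
Independent loci: 1/4 × 1 = 1/4.

1/4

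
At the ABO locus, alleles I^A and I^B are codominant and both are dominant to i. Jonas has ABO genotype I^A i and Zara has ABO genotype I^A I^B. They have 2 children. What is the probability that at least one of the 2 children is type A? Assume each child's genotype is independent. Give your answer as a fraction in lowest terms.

3/4

ABO cross I^A i × I^A I^B → 1/2 A, 1/4 B, 1/4 AB.
So P(type A) = 1/2 per child.
P(none) = (1/2)^2 = 1/4; P(at least one) = 1 − 1/4 = 3/4.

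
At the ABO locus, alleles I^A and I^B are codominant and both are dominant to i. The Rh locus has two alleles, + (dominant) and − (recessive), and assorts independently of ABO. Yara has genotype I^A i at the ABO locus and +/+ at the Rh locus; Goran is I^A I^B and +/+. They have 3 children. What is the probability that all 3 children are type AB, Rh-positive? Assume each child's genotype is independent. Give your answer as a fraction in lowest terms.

ABO cross I^A i × I^A I^B → 1/2 A, 1/4 B, 1/4 AB.
Rh cross +/+ × +/+ → 1 Rh+; so P(type AB, Rh-positive) = 1/4 × 1 = 1/4 per child.
All 3 independent: (1/4)^3 = 1/64.

1/64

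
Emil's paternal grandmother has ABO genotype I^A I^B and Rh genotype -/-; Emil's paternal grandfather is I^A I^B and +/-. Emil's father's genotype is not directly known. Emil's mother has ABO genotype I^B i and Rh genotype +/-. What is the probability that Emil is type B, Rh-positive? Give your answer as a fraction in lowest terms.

5/16

Emil's father's ABO genotype from I^A I^B × I^A I^B: 1/4 I^A I^A, 1/2 I^A I^B, 1/4 I^B I^B.
Crossing each possibility with the mother I^B i and summing P(type B): 1/4·0 + 1/2·1/2 + 1/4·1 = 1/2.
Similarly for Rh via the father's Rh distribution: P(Rh+) = 5/8.
Independent loci: 1/2 × 5/8 = 5/16.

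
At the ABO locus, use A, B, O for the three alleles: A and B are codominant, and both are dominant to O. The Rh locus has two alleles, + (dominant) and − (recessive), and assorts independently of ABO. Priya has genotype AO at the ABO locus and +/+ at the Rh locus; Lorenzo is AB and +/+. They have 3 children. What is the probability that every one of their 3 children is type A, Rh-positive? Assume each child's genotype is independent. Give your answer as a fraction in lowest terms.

1/8

ABO cross AO × AB → 1/2 A, 1/4 B, 1/4 AB.
Rh cross +/+ × +/+ → 1 Rh+; so P(type A, Rh-positive) = 1/2 × 1 = 1/2 per child.
All 3 independent: (1/2)^3 = 1/8.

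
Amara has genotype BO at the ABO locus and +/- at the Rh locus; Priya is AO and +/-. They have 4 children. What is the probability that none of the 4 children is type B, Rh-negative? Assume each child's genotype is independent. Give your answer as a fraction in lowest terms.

50625/65536

ABO cross BO × AO → 1/4 O, 1/4 A, 1/4 B, 1/4 AB.
Rh cross +/- × +/- → 3/4 Rh+, 1/4 Rh-; so P(type B, Rh-negative) = 1/4 × 1/4 = 1/16 per child.
P(not type B, Rh-negative) = 15/16 for one child; (15/16)^4 = 50625/65536.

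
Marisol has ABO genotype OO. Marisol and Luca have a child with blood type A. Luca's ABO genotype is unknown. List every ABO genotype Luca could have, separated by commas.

AA, AB, AO

For each candidate genotype of Luca, check whether crossing it with OO can produce every observed child phenotype.
  AA → possible child types {A} ✓
  AB → possible child types {A, B} ✓
  AO → possible child types {O, A} ✓
  BB → possible child types {B} ✗
  BO → possible child types {O, B} ✗
  OO → possible child types {O} ✗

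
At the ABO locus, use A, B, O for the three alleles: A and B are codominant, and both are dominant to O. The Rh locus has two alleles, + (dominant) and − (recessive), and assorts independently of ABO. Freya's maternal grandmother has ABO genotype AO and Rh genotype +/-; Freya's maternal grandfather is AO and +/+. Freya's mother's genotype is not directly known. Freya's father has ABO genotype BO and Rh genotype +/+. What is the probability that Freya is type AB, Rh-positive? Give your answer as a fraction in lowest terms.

1/4

Freya's mother's ABO genotype from AO × AO: 1/4 AA, 1/2 AO, 1/4 OO.
Crossing each possibility with the father BO and summing P(type AB): 1/4·1/2 + 1/2·1/4 + 1/4·0 = 1/4.
Similarly for Rh via the mother's Rh distribution: P(Rh+) = 1.
Independent loci: 1/4 × 1 = 1/4.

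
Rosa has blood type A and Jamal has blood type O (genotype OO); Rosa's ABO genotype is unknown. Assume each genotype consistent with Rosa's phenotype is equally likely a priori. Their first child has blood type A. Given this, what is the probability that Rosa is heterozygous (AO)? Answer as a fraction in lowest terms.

Possible genotypes: Rosa ∈ {AA, AO}; Jamal ∈ {OO}.
Weight each parental genotype pair by prior × P(type-A child):
  AA × OO: posterior weight 2/3.
  AO × OO: posterior weight 1/3.
Sum the posterior weight over pairs where Rosa is AO: 1/3.

1/3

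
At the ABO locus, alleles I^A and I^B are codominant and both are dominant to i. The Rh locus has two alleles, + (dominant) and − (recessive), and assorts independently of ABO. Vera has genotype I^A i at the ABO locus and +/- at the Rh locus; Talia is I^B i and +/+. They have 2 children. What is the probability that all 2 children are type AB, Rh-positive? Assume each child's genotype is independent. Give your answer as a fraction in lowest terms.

1/16

ABO cross I^A i × I^B i → 1/4 O, 1/4 A, 1/4 B, 1/4 AB.
Rh cross +/- × +/+ → 1 Rh+; so P(type AB, Rh-positive) = 1/4 × 1 = 1/4 per child.
All 2 independent: (1/4)^2 = 1/16.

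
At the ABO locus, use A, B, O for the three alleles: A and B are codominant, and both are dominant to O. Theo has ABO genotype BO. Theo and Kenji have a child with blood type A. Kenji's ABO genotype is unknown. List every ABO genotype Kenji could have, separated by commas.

AA, AB, AO

For each candidate genotype of Kenji, check whether crossing it with BO can produce every observed child phenotype.
  AA → possible child types {A, AB} ✓
  AB → possible child types {A, B, AB} ✓
  AO → possible child types {O, A, B, AB} ✓
  BB → possible child types {B} ✗
  BO → possible child types {O, B} ✗
  OO → possible child types {O, B} ✗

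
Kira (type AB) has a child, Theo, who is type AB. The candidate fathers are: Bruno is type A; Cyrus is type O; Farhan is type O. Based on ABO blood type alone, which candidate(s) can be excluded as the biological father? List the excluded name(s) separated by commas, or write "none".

Cyrus, Farhan

A candidate is excluded only if no genotype consistent with his phenotype could produce a type AB child with a type AB mother.
Cyrus (type O): no genotype consistent with that phenotype can produce a type-AB child with a type-AB mother.
Farhan (type O): no genotype consistent with that phenotype can produce a type-AB child with a type-AB mother.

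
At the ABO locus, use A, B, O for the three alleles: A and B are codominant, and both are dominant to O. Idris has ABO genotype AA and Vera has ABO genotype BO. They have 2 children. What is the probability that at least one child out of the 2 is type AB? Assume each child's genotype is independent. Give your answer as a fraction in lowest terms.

3/4

ABO cross AA × BO → 1/2 A, 1/2 AB.
So P(type AB) = 1/2 per child.
P(none) = (1/2)^2 = 1/4; P(at least one) = 1 − 1/4 = 3/4.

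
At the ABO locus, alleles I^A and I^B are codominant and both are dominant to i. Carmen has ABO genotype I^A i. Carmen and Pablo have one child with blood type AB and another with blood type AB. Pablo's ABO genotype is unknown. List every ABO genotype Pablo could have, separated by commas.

I^A I^B, I^B I^B, I^B i

For each candidate genotype of Pablo, check whether crossing it with I^A i can produce every observed child phenotype.
  I^A I^A → possible child types {A} ✗
  I^A I^B → possible child types {A, B, AB} ✓
  I^A i → possible child types {O, A} ✗
  I^B I^B → possible child types {B, AB} ✓
  I^B i → possible child types {O, A, B, AB} ✓
  i i → possible child types {O, A} ✗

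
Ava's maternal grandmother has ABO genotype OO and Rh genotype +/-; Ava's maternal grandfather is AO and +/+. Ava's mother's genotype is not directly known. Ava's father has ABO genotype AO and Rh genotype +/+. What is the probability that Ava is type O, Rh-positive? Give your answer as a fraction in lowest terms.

Ava's mother's ABO genotype from OO × AO: 1/2 AO, 1/2 OO.
Crossing each possibility with the father AO and summing P(type O): 1/2·1/4 + 1/2·1/2 = 3/8.
Similarly for Rh via the mother's Rh distribution: P(Rh+) = 1.
Independent loci: 3/8 × 1 = 3/8.

3/8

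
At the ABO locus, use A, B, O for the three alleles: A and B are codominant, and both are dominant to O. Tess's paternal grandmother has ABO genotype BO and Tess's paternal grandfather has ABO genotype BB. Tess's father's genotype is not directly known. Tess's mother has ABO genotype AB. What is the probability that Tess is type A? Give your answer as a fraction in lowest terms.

1/8

Tess's father's ABO genotype from BO × BB: 1/2 BB, 1/2 BO.
Crossing each possibility with the mother AB and summing P(type A): 1/2·0 + 1/2·1/4 = 1/8.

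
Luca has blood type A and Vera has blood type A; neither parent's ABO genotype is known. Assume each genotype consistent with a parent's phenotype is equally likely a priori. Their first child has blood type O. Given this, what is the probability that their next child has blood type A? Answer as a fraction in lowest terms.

3/4

Possible genotypes: Luca ∈ {I^A I^A, I^A i}; Vera ∈ {I^A I^A, I^A i}.
Weight each parental genotype pair by prior × P(type-O child):
  I^A i × I^A i: posterior weight 1; P(next child type A) = 3/4.
Weighted sum = 3/4.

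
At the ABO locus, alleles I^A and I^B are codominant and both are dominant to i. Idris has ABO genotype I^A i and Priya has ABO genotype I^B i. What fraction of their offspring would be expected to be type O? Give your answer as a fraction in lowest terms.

ABO cross I^A i × I^B i → offspring phenotypes: 1/4 O, 1/4 A, 1/4 B, 1/4 AB.
So P(type O) = 1/4.

1/4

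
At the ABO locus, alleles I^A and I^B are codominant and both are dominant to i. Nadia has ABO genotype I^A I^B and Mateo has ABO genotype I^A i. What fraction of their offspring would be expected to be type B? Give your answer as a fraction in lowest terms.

ABO cross I^A I^B × I^A i → offspring phenotypes: 1/2 A, 1/4 B, 1/4 AB.
So P(type B) = 1/4.

1/4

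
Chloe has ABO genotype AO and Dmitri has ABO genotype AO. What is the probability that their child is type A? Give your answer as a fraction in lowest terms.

ABO cross AO × AO → offspring phenotypes: 1/4 O, 3/4 A.
So P(type A) = 3/4.

3/4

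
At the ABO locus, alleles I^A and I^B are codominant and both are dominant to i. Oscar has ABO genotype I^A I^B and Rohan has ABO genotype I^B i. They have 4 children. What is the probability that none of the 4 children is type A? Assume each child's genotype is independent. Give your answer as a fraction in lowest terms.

ABO cross I^A I^B × I^B i → 1/4 A, 1/2 B, 1/4 AB.
So P(type A) = 1/4 per child.
P(not type A) = 3/4 for one child; (3/4)^4 = 81/256.

81/256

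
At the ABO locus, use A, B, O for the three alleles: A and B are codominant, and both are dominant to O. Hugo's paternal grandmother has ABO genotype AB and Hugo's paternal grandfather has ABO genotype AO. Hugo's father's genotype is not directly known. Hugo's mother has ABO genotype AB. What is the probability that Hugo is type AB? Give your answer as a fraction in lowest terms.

3/8

Hugo's father's ABO genotype from AB × AO: 1/4 AA, 1/4 AB, 1/4 AO, 1/4 BO.
Crossing each possibility with the mother AB and summing P(type AB): 1/4·1/2 + 1/4·1/2 + 1/4·1/4 + 1/4·1/4 = 3/8.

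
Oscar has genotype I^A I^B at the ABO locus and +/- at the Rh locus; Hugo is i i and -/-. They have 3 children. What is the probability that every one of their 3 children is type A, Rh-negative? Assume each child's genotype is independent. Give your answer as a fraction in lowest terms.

1/64

ABO cross I^A I^B × i i → 1/2 A, 1/2 B.
Rh cross +/- × -/- → 1/2 Rh+, 1/2 Rh-; so P(type A, Rh-negative) = 1/2 × 1/2 = 1/4 per child.
All 3 independent: (1/4)^3 = 1/64.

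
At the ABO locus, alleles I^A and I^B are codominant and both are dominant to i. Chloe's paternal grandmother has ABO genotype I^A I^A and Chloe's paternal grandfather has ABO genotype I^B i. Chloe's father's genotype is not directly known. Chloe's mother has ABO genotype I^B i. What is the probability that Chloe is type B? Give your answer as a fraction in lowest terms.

Chloe's father's ABO genotype from I^A I^A × I^B i: 1/2 I^A I^B, 1/2 I^A i.
Crossing each possibility with the mother I^B i and summing P(type B): 1/2·1/2 + 1/2·1/4 = 3/8.

3/8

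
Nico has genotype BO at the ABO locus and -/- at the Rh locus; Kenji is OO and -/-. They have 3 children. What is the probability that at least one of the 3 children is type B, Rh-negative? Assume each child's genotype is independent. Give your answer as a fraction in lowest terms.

ABO cross BO × OO → 1/2 O, 1/2 B.
Rh cross -/- × -/- → 1 Rh-; so P(type B, Rh-negative) = 1/2 × 1 = 1/2 per child.
P(none) = (1/2)^3 = 1/8; P(at least one) = 1 − 1/8 = 7/8.

7/8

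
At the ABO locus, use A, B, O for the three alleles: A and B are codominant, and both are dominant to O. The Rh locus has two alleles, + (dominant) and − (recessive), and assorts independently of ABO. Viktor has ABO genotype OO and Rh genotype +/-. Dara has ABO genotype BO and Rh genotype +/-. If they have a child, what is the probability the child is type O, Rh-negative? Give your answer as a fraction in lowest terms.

ABO cross OO × BO → offspring phenotypes: 1/2 O, 1/2 B.
Rh cross +/- × +/- → 3/4 Rh+, 1/4 Rh-.
Independent loci: P(type O, Rh-negative) = 1/2 × 1/4 = 1/8.

1/8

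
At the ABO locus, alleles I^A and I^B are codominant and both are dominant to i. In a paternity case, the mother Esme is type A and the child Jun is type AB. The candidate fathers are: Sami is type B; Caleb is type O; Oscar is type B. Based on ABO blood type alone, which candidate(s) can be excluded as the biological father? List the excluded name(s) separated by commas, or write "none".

A candidate is excluded only if no genotype consistent with his phenotype could produce a type AB child with a type A mother.
Caleb (type O): no genotype consistent with that phenotype can produce a type-AB child with a type-A mother.

Caleb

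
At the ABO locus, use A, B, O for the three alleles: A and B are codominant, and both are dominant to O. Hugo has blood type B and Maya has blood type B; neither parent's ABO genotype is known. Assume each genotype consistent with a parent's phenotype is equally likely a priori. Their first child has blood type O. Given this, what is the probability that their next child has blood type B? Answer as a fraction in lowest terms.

Possible genotypes: Hugo ∈ {BB, BO}; Maya ∈ {BB, BO}.
Weight each parental genotype pair by prior × P(type-O child):
  BO × BO: posterior weight 1; P(next child type B) = 3/4.
Weighted sum = 3/4.

3/4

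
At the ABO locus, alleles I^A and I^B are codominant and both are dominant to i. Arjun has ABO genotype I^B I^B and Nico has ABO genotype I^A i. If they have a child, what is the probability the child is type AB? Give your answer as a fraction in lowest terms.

ABO cross I^B I^B × I^A i → offspring phenotypes: 1/2 B, 1/2 AB.
So P(type AB) = 1/2.

1/2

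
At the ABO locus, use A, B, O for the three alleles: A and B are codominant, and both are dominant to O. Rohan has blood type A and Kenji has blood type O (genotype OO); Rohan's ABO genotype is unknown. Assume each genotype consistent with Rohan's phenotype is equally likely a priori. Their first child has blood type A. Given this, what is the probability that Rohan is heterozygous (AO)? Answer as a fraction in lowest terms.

Possible genotypes: Rohan ∈ {AA, AO}; Kenji ∈ {OO}.
Weight each parental genotype pair by prior × P(type-A child):
  AA × OO: posterior weight 2/3.
  AO × OO: posterior weight 1/3.
Sum the posterior weight over pairs where Rohan is AO: 1/3.

1/3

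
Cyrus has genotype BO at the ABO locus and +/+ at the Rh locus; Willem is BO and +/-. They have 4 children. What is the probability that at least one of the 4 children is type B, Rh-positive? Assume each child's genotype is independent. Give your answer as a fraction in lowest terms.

255/256

ABO cross BO × BO → 1/4 O, 3/4 B.
Rh cross +/+ × +/- → 1 Rh+; so P(type B, Rh-positive) = 3/4 × 1 = 3/4 per child.
P(none) = (1/4)^4 = 1/256; P(at least one) = 1 − 1/256 = 255/256.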